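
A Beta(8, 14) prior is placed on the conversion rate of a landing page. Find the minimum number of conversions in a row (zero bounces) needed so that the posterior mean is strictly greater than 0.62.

After k conversions and 0 bounces the posterior is Beta(8+k, 14), with mean (8+k)/(8+14+k).
Set (8+k)/(22+k) > 0.62 and solve: k > (0.62·22 − 8)/(1 − 0.62) = 14.842.
The smallest integer exceeding 14.842 is 15, and checking k=15: (23)/(37) = 0.6216 > 0.62.

k = 15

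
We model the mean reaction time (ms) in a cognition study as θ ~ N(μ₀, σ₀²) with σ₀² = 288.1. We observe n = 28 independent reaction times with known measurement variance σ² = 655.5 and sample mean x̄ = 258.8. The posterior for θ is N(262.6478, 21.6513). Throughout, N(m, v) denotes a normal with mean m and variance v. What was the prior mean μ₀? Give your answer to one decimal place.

μ₀ = 310.0

The posterior mean is a precision-weighted average: μ_n = (τ₀μ₀ + τ_data·x̄)/(τ₀+τ_data), with τ₀=1/σ₀² and τ_data=n/σ².
Here τ₀ = 1/288.1 = 0.003471 and τ_data = 28/655.5 = 0.042715, so τ_n = 0.046186.
Rearranging for μ₀: μ₀ = (μ_n·τ_n − τ_data·x̄)/τ₀ = (262.6478·0.046186 − 0.042715·258.8) / 0.003471 = 1.076009/0.003471 ≈ 310.0.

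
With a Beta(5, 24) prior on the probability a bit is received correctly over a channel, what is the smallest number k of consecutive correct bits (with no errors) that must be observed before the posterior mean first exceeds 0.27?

After k correct bits and 0 errors the posterior is Beta(5+k, 24), with mean (5+k)/(5+24+k).
Set (5+k)/(29+k) > 0.27 and solve: k > (0.27·29 − 5)/(1 − 0.27) = 3.877.
The smallest integer exceeding 3.877 is 4.

k = 4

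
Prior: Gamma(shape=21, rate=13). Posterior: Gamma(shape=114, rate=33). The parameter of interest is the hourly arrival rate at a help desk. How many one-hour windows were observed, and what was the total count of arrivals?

Gamma–Poisson conjugacy: posterior shape = α + Σxᵢ, posterior rate = β + n.
Matching: Σxᵢ = 114 − 21 = 93 and n = 33 − 13 = 20.

n = 20 one-hour windows with total 93 arrivals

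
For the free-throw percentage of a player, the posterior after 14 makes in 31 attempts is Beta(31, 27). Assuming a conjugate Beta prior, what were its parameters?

Under Beta–binomial conjugacy the posterior parameters are (a+s, b+f).
Subtract the data counts: 31−14=17, 27−17=10.

Beta(17, 10)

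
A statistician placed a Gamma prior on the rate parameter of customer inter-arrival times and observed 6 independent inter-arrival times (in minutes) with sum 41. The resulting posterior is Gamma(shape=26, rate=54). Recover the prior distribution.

Gamma–exponential conjugacy: posterior shape = α + n, posterior rate = β + Σtᵢ.
So α = 26 − 6 = 20 and β = 54 − 41 = 13.

Gamma(shape=20, rate=13)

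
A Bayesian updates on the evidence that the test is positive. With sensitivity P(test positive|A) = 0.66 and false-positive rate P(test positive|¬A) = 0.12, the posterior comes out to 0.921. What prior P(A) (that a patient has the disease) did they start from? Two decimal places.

In odds form, posterior odds = prior odds × likelihood ratio, so prior odds = posterior odds ÷ LR.
Posterior odds = 0.921/(1−0.921) = 11.6582. LR = 0.66/0.12 = 5.5000.
Prior odds = 11.6582/5.5000 = 2.1197, so P(A) = 2.1197/(1+2.1197) ≈ 0.68.

P(A) = 0.68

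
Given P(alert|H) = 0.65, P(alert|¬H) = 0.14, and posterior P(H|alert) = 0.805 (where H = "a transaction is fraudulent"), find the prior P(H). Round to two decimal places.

Bayes' rule in odds form gives O(H|E) = O(H)·[P(E|H)/P(E|¬H)], hence O(H) = O(H|E)/LR.
Posterior odds = 0.805/(1−0.805) = 4.1282. LR = 0.65/0.14 = 4.6429.
Prior odds = 4.1282/4.6429 = 0.8891, so P(H) = 0.8891/(1+0.8891) ≈ 0.47.

P(H) = 0.47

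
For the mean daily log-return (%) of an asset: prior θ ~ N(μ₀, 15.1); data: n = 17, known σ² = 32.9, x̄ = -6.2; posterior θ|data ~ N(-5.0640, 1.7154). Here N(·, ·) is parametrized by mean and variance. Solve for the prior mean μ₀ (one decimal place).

μ₀ = 3.8

The posterior mean is a precision-weighted average: μ_n = (τ₀μ₀ + τ_data·x̄)/(τ₀+τ_data), with τ₀=1/σ₀² and τ_data=n/σ².
Here τ₀ = 1/15.1 = 0.066225 and τ_data = 17/32.9 = 0.516717, so τ_n = 0.582942.
Rearranging for μ₀: μ₀ = (μ_n·τ_n − τ_data·x̄)/τ₀ = (-5.0640·0.582942 − 0.516717·-6.2) / 0.066225 = 0.251627/0.066225 ≈ 3.8.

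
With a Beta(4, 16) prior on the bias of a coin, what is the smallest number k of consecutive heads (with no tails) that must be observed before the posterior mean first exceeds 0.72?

k = 38

After k heads and 0 tails the posterior is Beta(4+k, 16), with mean (4+k)/(4+16+k).
Set (4+k)/(20+k) > 0.72 and solve: k > (0.72·20 − 4)/(1 − 0.72) = 37.143.
The smallest integer exceeding 37.143 is 38, and checking k=38: (42)/(58) = 0.7241 > 0.72.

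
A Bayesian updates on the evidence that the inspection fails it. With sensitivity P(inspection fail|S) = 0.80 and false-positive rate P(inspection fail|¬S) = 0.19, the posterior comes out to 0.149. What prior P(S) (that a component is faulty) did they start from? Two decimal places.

P(S) = 0.04

In odds form, posterior odds = prior odds × likelihood ratio, so prior odds = posterior odds ÷ LR.
Posterior odds = 0.149/(1−0.149) = 0.1751. LR = 0.80/0.19 = 4.2105.
Prior odds = 0.1751/4.2105 = 0.0416, so P(S) = 0.0416/(1+0.0416) ≈ 0.04.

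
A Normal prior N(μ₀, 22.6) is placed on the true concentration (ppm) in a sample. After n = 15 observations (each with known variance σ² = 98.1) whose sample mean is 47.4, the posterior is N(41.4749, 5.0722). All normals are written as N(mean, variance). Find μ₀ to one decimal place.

μ₀ = 21.0

With known observation variance, the Normal–Normal posterior has precision τ_n = τ₀ + n/σ² and mean μ_n = (τ₀μ₀ + (n/σ²)x̄)/τ_n.
Here τ₀ = 1/22.6 = 0.044248 and τ_data = 15/98.1 = 0.152905, so τ_n = 0.197153.
Rearranging for μ₀: μ₀ = (μ_n·τ_n − τ_data·x̄)/τ₀ = (41.4749·0.197153 − 0.152905·47.4) / 0.044248 = 0.929204/0.044248 ≈ 21.0.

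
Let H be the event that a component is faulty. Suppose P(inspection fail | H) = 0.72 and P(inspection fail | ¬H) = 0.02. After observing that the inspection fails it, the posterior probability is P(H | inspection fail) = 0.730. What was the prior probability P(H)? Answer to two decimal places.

Bayes' rule in odds form gives O(H|E) = O(H)·[P(E|H)/P(E|¬H)], hence O(H) = O(H|E)/LR.
Posterior odds = 0.730/(1−0.730) = 2.7037. LR = 0.72/0.02 = 36.0000.
Prior odds = 2.7037/36.0000 = 0.0751, so P(H) = 0.0751/(1+0.0751) ≈ 0.07.

P(H) = 0.07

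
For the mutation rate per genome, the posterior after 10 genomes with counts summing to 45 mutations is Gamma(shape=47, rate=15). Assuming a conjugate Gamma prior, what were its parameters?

Gamma(shape=2, rate=5)

Gamma–Poisson conjugacy: posterior shape = α + Σxᵢ, posterior rate = β + n.
So α = 47 − 45 = 2 and β = 15 − 10 = 5.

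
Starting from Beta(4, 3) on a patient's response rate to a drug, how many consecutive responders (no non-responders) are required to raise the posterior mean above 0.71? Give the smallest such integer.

k = 4

After k responders and 0 non-responders the posterior is Beta(4+k, 3), with mean (4+k)/(4+3+k).
Set (4+k)/(7+k) > 0.71 and solve: k > (0.71·7 − 4)/(1 − 0.71) = 3.345.
The smallest integer exceeding 3.345 is 4.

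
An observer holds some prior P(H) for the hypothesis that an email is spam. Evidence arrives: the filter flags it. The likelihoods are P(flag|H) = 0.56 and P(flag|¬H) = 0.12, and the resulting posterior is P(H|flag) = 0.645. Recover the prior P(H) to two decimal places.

In odds form, posterior odds = prior odds × likelihood ratio, so prior odds = posterior odds ÷ LR.
Posterior odds = 0.645/(1−0.645) = 1.8169. LR = 0.56/0.12 = 4.6667.
Prior odds = 1.8169/4.6667 = 0.3893, so P(H) = 0.3893/(1+0.3893) ≈ 0.28.

P(H) = 0.28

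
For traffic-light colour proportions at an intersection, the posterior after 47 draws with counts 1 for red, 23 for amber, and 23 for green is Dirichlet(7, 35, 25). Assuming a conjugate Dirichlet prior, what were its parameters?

Dirichlet(6, 12, 2)

For a Dirichlet(α) prior with multinomial counts c, the posterior is Dirichlet(α + c) componentwise.
Subtract each count from the matching posterior parameter: 7−1=6, 35−23=12, 25−23=2.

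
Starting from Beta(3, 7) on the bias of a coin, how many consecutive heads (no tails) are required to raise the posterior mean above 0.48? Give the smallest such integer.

k = 4

After k heads and 0 tails the posterior is Beta(3+k, 7), with mean (3+k)/(3+7+k).
Set (3+k)/(10+k) > 0.48 and solve: k > (0.48·10 − 3)/(1 − 0.48) = 3.462.
The smallest integer exceeding 3.462 is 4.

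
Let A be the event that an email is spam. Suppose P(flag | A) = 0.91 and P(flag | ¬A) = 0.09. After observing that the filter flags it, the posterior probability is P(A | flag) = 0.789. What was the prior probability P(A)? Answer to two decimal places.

Bayes' rule in odds form gives O(A|E) = O(A)·[P(E|A)/P(E|¬A)], hence O(A) = O(A|E)/LR.
Posterior odds = 0.789/(1−0.789) = 3.7393. LR = 0.91/0.09 = 10.1111.
Prior odds = 3.7393/10.1111 = 0.3698, so P(A) = 0.3698/(1+0.3698) ≈ 0.27.

P(A) = 0.27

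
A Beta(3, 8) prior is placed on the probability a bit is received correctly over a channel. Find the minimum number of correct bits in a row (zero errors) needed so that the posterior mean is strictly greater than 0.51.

After k correct bits and 0 errors the posterior is Beta(3+k, 8), with mean (3+k)/(3+8+k).
Set (3+k)/(11+k) > 0.51 and solve: k > (0.51·11 − 3)/(1 − 0.51) = 5.327.
The smallest integer exceeding 5.327 is 6.

k = 6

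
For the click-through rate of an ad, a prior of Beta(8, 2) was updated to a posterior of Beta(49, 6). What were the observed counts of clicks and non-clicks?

A Beta(α, β) prior with s successes and f failures in binomial data gives a Beta(α+s, β+f) posterior.
Match parameters: s=49−8=41, f=6−2=4.

41 clicks and 4 non-clicks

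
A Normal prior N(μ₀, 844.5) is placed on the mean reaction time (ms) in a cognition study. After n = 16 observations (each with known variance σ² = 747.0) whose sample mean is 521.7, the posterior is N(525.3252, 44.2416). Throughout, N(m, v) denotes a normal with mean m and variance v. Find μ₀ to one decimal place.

With known observation variance, the Normal–Normal posterior has precision τ_n = τ₀ + n/σ² and mean μ_n = (τ₀μ₀ + (n/σ²)x̄)/τ_n.
Here τ₀ = 1/844.5 = 0.001184 and τ_data = 16/747.0 = 0.021419, so τ_n = 0.022603.
Rearranging for μ₀: μ₀ = (μ_n·τ_n − τ_data·x̄)/τ₀ = (525.3252·0.022603 − 0.021419·521.7) / 0.001184 = 0.699633/0.001184 ≈ 590.9.

μ₀ = 590.9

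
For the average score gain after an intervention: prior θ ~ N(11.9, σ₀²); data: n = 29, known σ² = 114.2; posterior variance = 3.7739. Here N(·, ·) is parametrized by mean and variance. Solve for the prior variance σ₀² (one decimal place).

For the Normal–Normal model with known σ², precisions add: τ_n = τ₀ + n/σ².
So 1/σ₀² = 1/3.7739 − 29/114.2 = 0.264978 − 0.253940 = 0.011038.
Hence σ₀² = 1/0.011038 ≈ 90.6.

σ₀² = 90.6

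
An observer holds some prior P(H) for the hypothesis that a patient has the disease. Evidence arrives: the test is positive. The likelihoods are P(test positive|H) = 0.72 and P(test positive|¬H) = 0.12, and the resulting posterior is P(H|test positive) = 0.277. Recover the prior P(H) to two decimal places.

Bayes' rule in odds form gives O(H|E) = O(H)·[P(E|H)/P(E|¬H)], hence O(H) = O(H|E)/LR.
Posterior odds = 0.277/(1−0.277) = 0.3831. LR = 0.72/0.12 = 6.0000.
Prior odds = 0.3831/6.0000 = 0.0639, so P(H) = 0.0639/(1+0.0639) ≈ 0.06.

P(H) = 0.06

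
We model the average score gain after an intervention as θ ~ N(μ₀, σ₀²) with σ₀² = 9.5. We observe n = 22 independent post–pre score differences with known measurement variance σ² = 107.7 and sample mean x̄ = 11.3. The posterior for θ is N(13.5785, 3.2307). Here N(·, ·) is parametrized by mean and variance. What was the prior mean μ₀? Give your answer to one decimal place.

μ₀ = 18.0

With known observation variance, the Normal–Normal posterior has precision τ_n = τ₀ + n/σ² and mean μ_n = (τ₀μ₀ + (n/σ²)x̄)/τ_n.
Here τ₀ = 1/9.5 = 0.105263 and τ_data = 22/107.7 = 0.204271, so τ_n = 0.309534.
Rearranging for μ₀: μ₀ = (μ_n·τ_n − τ_data·x̄)/τ₀ = (13.5785·0.309534 − 0.204271·11.3) / 0.105263 = 1.894745/0.105263 ≈ 18.0.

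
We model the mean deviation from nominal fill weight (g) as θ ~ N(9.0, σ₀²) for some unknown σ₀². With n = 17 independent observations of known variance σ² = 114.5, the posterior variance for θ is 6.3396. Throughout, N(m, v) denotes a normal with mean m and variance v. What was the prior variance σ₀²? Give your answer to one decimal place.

Posterior precision equals prior precision plus data precision: 1/σ_n² = 1/σ₀² + n/σ².
So 1/σ₀² = 1/6.3396 − 17/114.5 = 0.157739 − 0.148472 = 0.009267.
Hence σ₀² = 1/0.009267 ≈ 107.9.

σ₀² = 107.9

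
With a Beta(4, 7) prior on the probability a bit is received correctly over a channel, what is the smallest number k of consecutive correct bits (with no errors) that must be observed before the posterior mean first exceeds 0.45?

k = 2

After k correct bits and 0 errors the posterior is Beta(4+k, 7), with mean (4+k)/(4+7+k).
Set (4+k)/(11+k) > 0.45 and solve: k > (0.45·11 − 4)/(1 − 0.45) = 1.727.
The smallest integer exceeding 1.727 is 2.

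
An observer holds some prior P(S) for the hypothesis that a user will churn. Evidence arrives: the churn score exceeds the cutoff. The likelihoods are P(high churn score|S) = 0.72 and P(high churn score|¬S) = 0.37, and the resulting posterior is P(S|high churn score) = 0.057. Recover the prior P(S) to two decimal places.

In odds form, posterior odds = prior odds × likelihood ratio, so prior odds = posterior odds ÷ LR.
Posterior odds = 0.057/(1−0.057) = 0.0604. LR = 0.72/0.37 = 1.9459.
Prior odds = 0.0604/1.9459 = 0.0310, so P(S) = 0.0310/(1+0.0310) ≈ 0.03.

P(S) = 0.03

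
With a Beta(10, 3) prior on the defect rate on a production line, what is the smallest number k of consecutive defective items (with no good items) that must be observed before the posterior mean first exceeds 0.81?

After k defective items and 0 good items the posterior is Beta(10+k, 3), with mean (10+k)/(10+3+k).
Set (10+k)/(13+k) > 0.81 and solve: k > (0.81·13 − 10)/(1 − 0.81) = 2.789.
The smallest integer exceeding 2.789 is 3, and checking k=3: (13)/(16) = 0.8125 > 0.81.

k = 3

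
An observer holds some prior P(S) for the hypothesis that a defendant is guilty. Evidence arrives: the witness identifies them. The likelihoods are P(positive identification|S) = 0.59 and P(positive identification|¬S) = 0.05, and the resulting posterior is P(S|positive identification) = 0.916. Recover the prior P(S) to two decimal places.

In odds form, posterior odds = prior odds × likelihood ratio, so prior odds = posterior odds ÷ LR.
Posterior odds = 0.916/(1−0.916) = 10.9048. LR = 0.59/0.05 = 11.8000.
Prior odds = 10.9048/11.8000 = 0.9241, so P(S) = 0.9241/(1+0.9241) ≈ 0.48.

P(S) = 0.48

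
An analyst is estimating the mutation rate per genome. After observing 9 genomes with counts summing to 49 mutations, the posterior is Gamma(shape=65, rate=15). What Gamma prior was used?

Gamma(shape=16, rate=6)

A Gamma(α, β) prior (rate parametrization) on a Poisson rate with n observations summing to S gives posterior Gamma(α+S, β+n).
So α = 65 − 49 = 16 and β = 15 − 9 = 6.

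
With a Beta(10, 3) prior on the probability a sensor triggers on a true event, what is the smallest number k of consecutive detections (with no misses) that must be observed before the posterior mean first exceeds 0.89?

After k detections and 0 misses the posterior is Beta(10+k, 3), with mean (10+k)/(10+3+k).
Set (10+k)/(13+k) > 0.89 and solve: k > (0.89·13 − 10)/(1 − 0.89) = 14.273.
The smallest integer exceeding 14.273 is 15.

k = 15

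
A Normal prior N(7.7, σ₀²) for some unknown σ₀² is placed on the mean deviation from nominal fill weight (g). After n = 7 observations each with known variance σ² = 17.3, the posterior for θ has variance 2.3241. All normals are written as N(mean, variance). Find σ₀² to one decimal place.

For the Normal–Normal model with known σ², precisions add: τ_n = τ₀ + n/σ².
So 1/σ₀² = 1/2.3241 − 7/17.3 = 0.430274 − 0.404624 = 0.025650.
Hence σ₀² = 1/0.025650 ≈ 39.0.

σ₀² = 39.0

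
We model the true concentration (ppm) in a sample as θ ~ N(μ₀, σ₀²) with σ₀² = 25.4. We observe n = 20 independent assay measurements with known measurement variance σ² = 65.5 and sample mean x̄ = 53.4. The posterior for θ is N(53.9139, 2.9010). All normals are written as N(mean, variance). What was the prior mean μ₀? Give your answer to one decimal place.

μ₀ = 57.9

With known observation variance, the Normal–Normal posterior has precision τ_n = τ₀ + n/σ² and mean μ_n = (τ₀μ₀ + (n/σ²)x̄)/τ_n.
Here τ₀ = 1/25.4 = 0.039370 and τ_data = 20/65.5 = 0.305344, so τ_n = 0.344714.
Rearranging for μ₀: μ₀ = (μ_n·τ_n − τ_data·x̄)/τ₀ = (53.9139·0.344714 − 0.305344·53.4) / 0.039370 = 2.279507/0.039370 ≈ 57.9.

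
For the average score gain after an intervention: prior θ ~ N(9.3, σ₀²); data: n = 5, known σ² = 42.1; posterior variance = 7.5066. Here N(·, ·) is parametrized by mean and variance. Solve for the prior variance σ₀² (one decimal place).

For the Normal–Normal model with known σ², precisions add: τ_n = τ₀ + n/σ².
So 1/σ₀² = 1/7.5066 − 5/42.1 = 0.133216 − 0.118765 = 0.014451.
Hence σ₀² = 1/0.014451 ≈ 69.2.

σ₀² = 69.2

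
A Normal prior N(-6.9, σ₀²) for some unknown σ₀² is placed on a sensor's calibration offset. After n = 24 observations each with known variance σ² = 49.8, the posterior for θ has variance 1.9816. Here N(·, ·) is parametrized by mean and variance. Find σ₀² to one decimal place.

σ₀² = 44.0

Posterior precision equals prior precision plus data precision: 1/σ_n² = 1/σ₀² + n/σ².
So 1/σ₀² = 1/1.9816 − 24/49.8 = 0.504643 − 0.481928 = 0.022715.
Hence σ₀² = 1/0.022715 ≈ 44.0.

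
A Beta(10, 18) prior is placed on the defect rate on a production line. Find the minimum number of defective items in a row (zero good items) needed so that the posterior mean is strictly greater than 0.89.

k = 136

After k defective items and 0 good items the posterior is Beta(10+k, 18), with mean (10+k)/(10+18+k).
Set (10+k)/(28+k) > 0.89 and solve: k > (0.89·28 − 10)/(1 − 0.89) = 135.636.
The smallest integer exceeding 135.636 is 136, and checking k=136: (146)/(164) = 0.8902 > 0.89.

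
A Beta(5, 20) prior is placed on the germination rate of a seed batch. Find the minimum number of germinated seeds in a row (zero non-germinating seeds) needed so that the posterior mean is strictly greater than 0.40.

After k germinated seeds and 0 non-germinating seeds the posterior is Beta(5+k, 20), with mean (5+k)/(5+20+k).
Set (5+k)/(25+k) > 0.40 and solve: k > (0.40·25 − 5)/(1 − 0.40) = 8.333.
The smallest integer exceeding 8.333 is 9, and checking k=9: (14)/(34) = 0.4118 > 0.40.

k = 9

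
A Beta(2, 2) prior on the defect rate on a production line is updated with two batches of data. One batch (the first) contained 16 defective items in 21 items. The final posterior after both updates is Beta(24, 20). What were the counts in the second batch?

6 defective items and 13 good items

Because Beta–binomial updating is additive in the counts, the combined data contributed (α_post−α_prior, β_post−β_prior) successes and failures.
Total across both batches: 24−2=22 defective items, 20−2=18 good items.
Subtract the first batch: 22−16=6 defective items and 18−5=13 good items.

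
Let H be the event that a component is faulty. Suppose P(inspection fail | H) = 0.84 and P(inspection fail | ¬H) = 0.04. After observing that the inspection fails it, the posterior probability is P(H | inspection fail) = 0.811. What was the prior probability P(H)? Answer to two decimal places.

In odds form, posterior odds = prior odds × likelihood ratio, so prior odds = posterior odds ÷ LR.
Posterior odds = 0.811/(1−0.811) = 4.2910. LR = 0.84/0.04 = 21.0000.
Prior odds = 4.2910/21.0000 = 0.2043, so P(H) = 0.2043/(1+0.2043) ≈ 0.17.

P(H) = 0.17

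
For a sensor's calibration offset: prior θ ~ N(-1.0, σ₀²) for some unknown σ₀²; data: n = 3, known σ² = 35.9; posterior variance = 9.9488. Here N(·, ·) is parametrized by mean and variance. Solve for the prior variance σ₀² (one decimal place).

σ₀² = 59.0

Posterior precision equals prior precision plus data precision: 1/σ_n² = 1/σ₀² + n/σ².
So 1/σ₀² = 1/9.9488 − 3/35.9 = 0.100515 − 0.083565 = 0.016950.
Hence σ₀² = 1/0.016950 ≈ 59.0.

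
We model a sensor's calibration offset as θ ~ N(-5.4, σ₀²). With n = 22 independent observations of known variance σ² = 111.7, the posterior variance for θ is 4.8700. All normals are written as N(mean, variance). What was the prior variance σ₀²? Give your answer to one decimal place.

σ₀² = 119.3

For the Normal–Normal model with known σ², precisions add: τ_n = τ₀ + n/σ².
So 1/σ₀² = 1/4.8700 − 22/111.7 = 0.205339 − 0.196956 = 0.008383.
Hence σ₀² = 1/0.008383 ≈ 119.3.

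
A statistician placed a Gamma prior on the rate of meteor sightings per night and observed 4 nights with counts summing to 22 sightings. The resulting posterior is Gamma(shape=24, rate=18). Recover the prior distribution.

Gamma–Poisson conjugacy: posterior shape = α + Σxᵢ, posterior rate = β + n.
So α = 24 − 22 = 2 and β = 18 − 4 = 14.

Gamma(shape=2, rate=14)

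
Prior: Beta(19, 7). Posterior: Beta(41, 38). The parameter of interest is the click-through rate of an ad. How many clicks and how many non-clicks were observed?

22 clicks and 31 non-clicks

Beta is conjugate to the binomial likelihood: posterior = Beta(a+s, b+f).
So s = 41 − 19 = 22 and f = 38 − 7 = 31.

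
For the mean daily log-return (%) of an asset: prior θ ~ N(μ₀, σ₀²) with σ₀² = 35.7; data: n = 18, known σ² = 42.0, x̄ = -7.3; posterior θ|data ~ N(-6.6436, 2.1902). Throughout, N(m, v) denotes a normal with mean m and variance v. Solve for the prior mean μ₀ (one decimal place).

The posterior mean is a precision-weighted average: μ_n = (τ₀μ₀ + τ_data·x̄)/(τ₀+τ_data), with τ₀=1/σ₀² and τ_data=n/σ².
Here τ₀ = 1/35.7 = 0.028011 and τ_data = 18/42.0 = 0.428571, so τ_n = 0.456582.
Rearranging for μ₀: μ₀ = (μ_n·τ_n − τ_data·x̄)/τ₀ = (-6.6436·0.456582 − 0.428571·-7.3) / 0.028011 = 0.095220/0.028011 ≈ 3.4.

μ₀ = 3.4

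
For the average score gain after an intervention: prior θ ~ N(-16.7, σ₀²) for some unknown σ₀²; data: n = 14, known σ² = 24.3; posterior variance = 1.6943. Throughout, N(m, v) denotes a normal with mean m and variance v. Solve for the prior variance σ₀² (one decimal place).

Posterior precision equals prior precision plus data precision: 1/σ_n² = 1/σ₀² + n/σ².
So 1/σ₀² = 1/1.6943 − 14/24.3 = 0.590214 − 0.576132 = 0.014082.
Hence σ₀² = 1/0.014082 ≈ 71.0.

σ₀² = 71.0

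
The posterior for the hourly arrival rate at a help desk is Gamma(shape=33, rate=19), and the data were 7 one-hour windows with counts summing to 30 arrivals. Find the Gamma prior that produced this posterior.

Gamma–Poisson conjugacy: posterior shape = α + Σxᵢ, posterior rate = β + n.
So α = 33 − 30 = 3 and β = 19 − 7 = 12.

Gamma(shape=3, rate=12)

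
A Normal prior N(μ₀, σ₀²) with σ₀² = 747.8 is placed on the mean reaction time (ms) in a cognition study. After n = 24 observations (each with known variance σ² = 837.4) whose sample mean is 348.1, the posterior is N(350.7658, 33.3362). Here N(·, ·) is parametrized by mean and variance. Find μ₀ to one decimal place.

μ₀ = 407.9

With known observation variance, the Normal–Normal posterior has precision τ_n = τ₀ + n/σ² and mean μ_n = (τ₀μ₀ + (n/σ²)x̄)/τ_n.
Here τ₀ = 1/747.8 = 0.001337 and τ_data = 24/837.4 = 0.028660, so τ_n = 0.029997.
Rearranging for μ₀: μ₀ = (μ_n·τ_n − τ_data·x̄)/τ₀ = (350.7658·0.029997 − 0.028660·348.1) / 0.001337 = 0.545376/0.001337 ≈ 407.9.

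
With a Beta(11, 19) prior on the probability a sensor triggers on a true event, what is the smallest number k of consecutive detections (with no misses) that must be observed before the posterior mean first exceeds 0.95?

k = 351

After k detections and 0 misses the posterior is Beta(11+k, 19), with mean (11+k)/(11+19+k).
Set (11+k)/(30+k) > 0.95 and solve: k > (0.95·30 − 11)/(1 − 0.95) = 350.000.
The smallest integer exceeding 350.000 is 351.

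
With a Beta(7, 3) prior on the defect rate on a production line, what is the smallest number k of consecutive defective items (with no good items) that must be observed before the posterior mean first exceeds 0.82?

After k defective items and 0 good items the posterior is Beta(7+k, 3), with mean (7+k)/(7+3+k).
Set (7+k)/(10+k) > 0.82 and solve: k > (0.82·10 − 7)/(1 − 0.82) = 6.667.
The smallest integer exceeding 6.667 is 7.

k = 7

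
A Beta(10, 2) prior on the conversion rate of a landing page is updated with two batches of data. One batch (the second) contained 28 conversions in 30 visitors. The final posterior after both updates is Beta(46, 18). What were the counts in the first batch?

8 conversions and 14 bounces

Sequential conjugate updates are equivalent to a single update on the pooled data, so total successes = posterior α − prior α and total failures = posterior β − prior β.
Total across both batches: 46−10=36 conversions, 18−2=16 bounces.
Subtract the second batch: 36−28=8 conversions and 16−2=14 bounces.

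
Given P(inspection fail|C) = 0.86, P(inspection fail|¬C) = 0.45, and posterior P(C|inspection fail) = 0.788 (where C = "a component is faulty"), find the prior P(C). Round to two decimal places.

Bayes' rule in odds form gives O(C|E) = O(C)·[P(E|C)/P(E|¬C)], hence O(C) = O(C|E)/LR.
Posterior odds = 0.788/(1−0.788) = 3.7170. LR = 0.86/0.45 = 1.9111.
Prior odds = 3.7170/1.9111 = 1.9450, so P(C) = 1.9450/(1+1.9450) ≈ 0.66.

P(C) = 0.66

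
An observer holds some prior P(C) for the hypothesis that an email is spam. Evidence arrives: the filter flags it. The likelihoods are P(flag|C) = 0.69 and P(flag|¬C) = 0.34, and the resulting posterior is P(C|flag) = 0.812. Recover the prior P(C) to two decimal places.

Bayes' rule in odds form gives O(C|E) = O(C)·[P(E|C)/P(E|¬C)], hence O(C) = O(C|E)/LR.
Posterior odds = 0.812/(1−0.812) = 4.3191. LR = 0.69/0.34 = 2.0294.
Prior odds = 4.3191/2.0294 = 2.1283, so P(C) = 2.1283/(1+2.1283) ≈ 0.68.

P(C) = 0.68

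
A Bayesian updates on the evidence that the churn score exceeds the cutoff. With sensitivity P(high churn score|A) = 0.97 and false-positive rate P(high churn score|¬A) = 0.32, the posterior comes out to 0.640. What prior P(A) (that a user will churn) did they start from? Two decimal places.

P(A) = 0.37

In odds form, posterior odds = prior odds × likelihood ratio, so prior odds = posterior odds ÷ LR.
Posterior odds = 0.640/(1−0.640) = 1.7778. LR = 0.97/0.32 = 3.0312.
Prior odds = 1.7778/3.0312 = 0.5865, so P(A) = 0.5865/(1+0.5865) ≈ 0.37.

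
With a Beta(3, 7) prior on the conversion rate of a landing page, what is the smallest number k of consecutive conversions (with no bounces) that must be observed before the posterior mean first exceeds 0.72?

k = 16

After k conversions and 0 bounces the posterior is Beta(3+k, 7), with mean (3+k)/(3+7+k).
Set (3+k)/(10+k) > 0.72 and solve: k > (0.72·10 − 3)/(1 − 0.72) = 15.000.
The smallest integer exceeding 15.000 is 16.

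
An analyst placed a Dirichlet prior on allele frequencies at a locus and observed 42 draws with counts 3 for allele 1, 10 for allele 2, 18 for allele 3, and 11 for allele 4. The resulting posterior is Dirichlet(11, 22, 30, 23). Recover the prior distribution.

For a Dirichlet(α) prior with multinomial counts c, the posterior is Dirichlet(α + c) componentwise.
Subtract each count from the matching posterior parameter: 11−3=8, 22−10=12, 30−18=12, 23−11=12.

Dirichlet(8, 12, 12, 12)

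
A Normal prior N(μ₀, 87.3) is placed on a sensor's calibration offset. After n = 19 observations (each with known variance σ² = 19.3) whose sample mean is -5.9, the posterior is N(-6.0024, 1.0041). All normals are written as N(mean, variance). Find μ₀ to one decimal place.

The posterior mean is a precision-weighted average: μ_n = (τ₀μ₀ + τ_data·x̄)/(τ₀+τ_data), with τ₀=1/σ₀² and τ_data=n/σ².
Here τ₀ = 1/87.3 = 0.011455 and τ_data = 19/19.3 = 0.984456, so τ_n = 0.995911.
Rearranging for μ₀: μ₀ = (μ_n·τ_n − τ_data·x̄)/τ₀ = (-6.0024·0.995911 − 0.984456·-5.9) / 0.011455 = -0.169566/0.011455 ≈ -14.8.

μ₀ = -14.8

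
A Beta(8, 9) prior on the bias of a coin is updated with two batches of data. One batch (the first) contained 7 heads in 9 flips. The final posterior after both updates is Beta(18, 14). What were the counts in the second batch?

3 heads and 3 tails

Sequential conjugate updates are equivalent to a single update on the pooled data, so total successes = posterior α − prior α and total failures = posterior β − prior β.
Total across both batches: 18−8=10 heads, 14−9=5 tails.
Subtract the first batch: 10−7=3 heads and 5−2=3 tails.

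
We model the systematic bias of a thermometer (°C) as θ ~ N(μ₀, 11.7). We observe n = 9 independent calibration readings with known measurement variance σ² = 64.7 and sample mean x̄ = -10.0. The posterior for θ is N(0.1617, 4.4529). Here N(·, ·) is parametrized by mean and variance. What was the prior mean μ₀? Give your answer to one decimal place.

μ₀ = 16.7

With known observation variance, the Normal–Normal posterior has precision τ_n = τ₀ + n/σ² and mean μ_n = (τ₀μ₀ + (n/σ²)x̄)/τ_n.
Here τ₀ = 1/11.7 = 0.085470 and τ_data = 9/64.7 = 0.139104, so τ_n = 0.224574.
Rearranging for μ₀: μ₀ = (μ_n·τ_n − τ_data·x̄)/τ₀ = (0.1617·0.224574 − 0.139104·-10.0) / 0.085470 = 1.427354/0.085470 ≈ 16.7.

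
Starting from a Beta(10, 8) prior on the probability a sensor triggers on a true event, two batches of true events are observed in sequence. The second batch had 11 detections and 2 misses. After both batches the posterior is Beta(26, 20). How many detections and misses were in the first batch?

Because Beta–binomial updating is additive in the counts, the combined data contributed (α_post−α_prior, β_post−β_prior) successes and failures.
Total across both batches: 26−10=16 detections, 20−8=12 misses.
Subtract the second batch: 16−11=5 detections and 12−2=10 misses.

5 detections and 10 misses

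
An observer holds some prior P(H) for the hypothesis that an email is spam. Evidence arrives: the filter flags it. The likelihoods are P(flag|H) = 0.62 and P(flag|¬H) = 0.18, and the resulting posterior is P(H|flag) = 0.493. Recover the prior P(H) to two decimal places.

In odds form, posterior odds = prior odds × likelihood ratio, so prior odds = posterior odds ÷ LR.
Posterior odds = 0.493/(1−0.493) = 0.9724. LR = 0.62/0.18 = 3.4444.
Prior odds = 0.9724/3.4444 = 0.2823, so P(H) = 0.2823/(1+0.2823) ≈ 0.22.

P(H) = 0.22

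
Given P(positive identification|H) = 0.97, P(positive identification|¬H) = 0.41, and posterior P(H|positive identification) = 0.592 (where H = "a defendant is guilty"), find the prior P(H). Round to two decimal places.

In odds form, posterior odds = prior odds × likelihood ratio, so prior odds = posterior odds ÷ LR.
Posterior odds = 0.592/(1−0.592) = 1.4510. LR = 0.97/0.41 = 2.3659.
Prior odds = 1.4510/2.3659 = 0.6133, so P(H) = 0.6133/(1+0.6133) ≈ 0.38.

P(H) = 0.38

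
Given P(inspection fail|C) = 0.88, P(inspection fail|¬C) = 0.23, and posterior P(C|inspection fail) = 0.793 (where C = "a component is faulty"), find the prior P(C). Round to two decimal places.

In odds form, posterior odds = prior odds × likelihood ratio, so prior odds = posterior odds ÷ LR.
Posterior odds = 0.793/(1−0.793) = 3.8309. LR = 0.88/0.23 = 3.8261.
Prior odds = 3.8309/3.8261 = 1.0013, so P(C) = 1.0013/(1+1.0013) ≈ 0.50.

P(C) = 0.50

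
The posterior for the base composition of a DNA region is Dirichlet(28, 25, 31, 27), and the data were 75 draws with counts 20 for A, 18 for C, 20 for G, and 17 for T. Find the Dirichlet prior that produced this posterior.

For a Dirichlet(α) prior with multinomial counts c, the posterior is Dirichlet(α + c) componentwise.
Subtract each count from the matching posterior parameter: 28−20=8, 25−18=7, 31−20=11, 27−17=10.

Dirichlet(8, 7, 11, 10)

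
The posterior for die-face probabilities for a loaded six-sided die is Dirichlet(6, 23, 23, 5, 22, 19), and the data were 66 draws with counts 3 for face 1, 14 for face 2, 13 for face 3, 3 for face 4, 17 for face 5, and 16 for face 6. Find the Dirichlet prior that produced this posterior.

For a Dirichlet(α) prior with multinomial counts c, the posterior is Dirichlet(α + c) componentwise.
Subtract each count from the matching posterior parameter: 6−3=3, 23−14=9, 23−13=10, 5−3=2, 22−17=5, 19−16=3.

Dirichlet(3, 9, 10, 2, 5, 3)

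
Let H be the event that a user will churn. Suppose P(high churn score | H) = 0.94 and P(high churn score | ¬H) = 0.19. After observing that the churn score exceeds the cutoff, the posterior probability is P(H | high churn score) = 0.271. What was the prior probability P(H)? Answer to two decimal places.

Bayes' rule in odds form gives O(H|E) = O(H)·[P(E|H)/P(E|¬H)], hence O(H) = O(H|E)/LR.
Posterior odds = 0.271/(1−0.271) = 0.3717. LR = 0.94/0.19 = 4.9474.
Prior odds = 0.3717/4.9474 = 0.0751, so P(H) = 0.0751/(1+0.0751) ≈ 0.07.

P(H) = 0.07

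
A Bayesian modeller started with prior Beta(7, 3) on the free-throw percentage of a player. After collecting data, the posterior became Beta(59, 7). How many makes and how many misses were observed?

A Beta(a, b) prior with s successes and f failures in binomial data gives a Beta(a+s, b+f) posterior.
Match parameters: s=59−7=52, f=7−3=4.

52 makes and 4 misses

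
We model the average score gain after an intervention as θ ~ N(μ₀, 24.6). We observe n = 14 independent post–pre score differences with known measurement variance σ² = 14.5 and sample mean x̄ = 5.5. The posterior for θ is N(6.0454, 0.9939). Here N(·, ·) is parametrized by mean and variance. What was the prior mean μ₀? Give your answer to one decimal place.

The posterior mean is a precision-weighted average: μ_n = (τ₀μ₀ + τ_data·x̄)/(τ₀+τ_data), with τ₀=1/σ₀² and τ_data=n/σ².
Here τ₀ = 1/24.6 = 0.040650 and τ_data = 14/14.5 = 0.965517, so τ_n = 1.006167.
Rearranging for μ₀: μ₀ = (μ_n·τ_n − τ_data·x̄)/τ₀ = (6.0454·1.006167 − 0.965517·5.5) / 0.040650 = 0.772338/0.040650 ≈ 19.0.

μ₀ = 19.0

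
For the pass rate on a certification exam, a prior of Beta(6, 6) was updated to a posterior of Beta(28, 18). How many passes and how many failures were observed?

22 passes and 12 failures

A Beta(a, b) prior with s successes and f failures in binomial data gives a Beta(a+s, b+f) posterior.
Match parameters: s=28−6=22, f=18−6=12.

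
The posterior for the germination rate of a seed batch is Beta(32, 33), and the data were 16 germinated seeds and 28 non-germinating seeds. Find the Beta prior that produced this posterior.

Beta is conjugate to the binomial likelihood: posterior = Beta(α+s, β+f).
So α = 32 − 16 = 16 and β = 33 − 28 = 5.

Beta(16, 5)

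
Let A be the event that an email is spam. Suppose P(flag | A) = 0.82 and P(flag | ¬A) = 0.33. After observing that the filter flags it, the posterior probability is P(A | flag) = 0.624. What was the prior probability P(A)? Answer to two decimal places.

Bayes' rule in odds form gives O(A|E) = O(A)·[P(E|A)/P(E|¬A)], hence O(A) = O(A|E)/LR.
Posterior odds = 0.624/(1−0.624) = 1.6596. LR = 0.82/0.33 = 2.4848.
Prior odds = 1.6596/2.4848 = 0.6679, so P(A) = 0.6679/(1+0.6679) ≈ 0.40.

P(A) = 0.40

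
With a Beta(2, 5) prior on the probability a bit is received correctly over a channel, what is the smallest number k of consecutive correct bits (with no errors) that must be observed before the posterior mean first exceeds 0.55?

After k correct bits and 0 errors the posterior is Beta(2+k, 5), with mean (2+k)/(2+5+k).
Set (2+k)/(7+k) > 0.55 and solve: k > (0.55·7 − 2)/(1 − 0.55) = 4.111.
The smallest integer exceeding 4.111 is 5.

k = 5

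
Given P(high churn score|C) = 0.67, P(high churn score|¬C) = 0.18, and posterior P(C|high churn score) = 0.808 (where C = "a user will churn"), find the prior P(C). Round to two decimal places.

P(C) = 0.53

In odds form, posterior odds = prior odds × likelihood ratio, so prior odds = posterior odds ÷ LR.
Posterior odds = 0.808/(1−0.808) = 4.2083. LR = 0.67/0.18 = 3.7222.
Prior odds = 4.2083/3.7222 = 1.1306, so P(C) = 1.1306/(1+1.1306) ≈ 0.53.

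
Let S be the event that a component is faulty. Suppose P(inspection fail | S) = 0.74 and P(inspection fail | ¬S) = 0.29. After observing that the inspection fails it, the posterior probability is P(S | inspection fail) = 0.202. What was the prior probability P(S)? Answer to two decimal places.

P(S) = 0.09

In odds form, posterior odds = prior odds × likelihood ratio, so prior odds = posterior odds ÷ LR.
Posterior odds = 0.202/(1−0.202) = 0.2531. LR = 0.74/0.29 = 2.5517.
Prior odds = 0.2531/2.5517 = 0.0992, so P(S) = 0.0992/(1+0.0992) ≈ 0.09.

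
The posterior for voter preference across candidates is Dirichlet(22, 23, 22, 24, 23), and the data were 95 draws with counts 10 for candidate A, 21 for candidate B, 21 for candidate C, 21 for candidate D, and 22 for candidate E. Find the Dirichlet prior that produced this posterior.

Dirichlet(12, 2, 1, 3, 1)

For a Dirichlet(α) prior with multinomial counts c, the posterior is Dirichlet(α + c) componentwise.
Subtract each count from the matching posterior parameter: 22−10=12, 23−21=2, 22−21=1, 24−21=3, 23−22=1.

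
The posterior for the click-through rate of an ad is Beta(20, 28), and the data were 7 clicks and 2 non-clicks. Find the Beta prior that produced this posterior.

Beta(13, 26)

A Beta(α, β) prior with s successes and f failures in binomial data gives a Beta(α+s, β+f) posterior.
Subtract the data counts: 20−7=13, 28−2=26.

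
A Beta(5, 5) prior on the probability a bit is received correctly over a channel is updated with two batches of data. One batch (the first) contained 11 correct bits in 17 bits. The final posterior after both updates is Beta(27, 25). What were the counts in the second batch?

Sequential conjugate updates are equivalent to a single update on the pooled data, so total successes = posterior α − prior α and total failures = posterior β − prior β.
Total across both batches: 27−5=22 correct bits, 25−5=20 errors.
Subtract the first batch: 22−11=11 correct bits and 20−6=14 errors.

11 correct bits and 14 errors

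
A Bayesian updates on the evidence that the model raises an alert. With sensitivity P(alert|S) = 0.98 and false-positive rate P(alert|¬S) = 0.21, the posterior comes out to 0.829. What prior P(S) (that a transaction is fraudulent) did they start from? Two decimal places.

In odds form, posterior odds = prior odds × likelihood ratio, so prior odds = posterior odds ÷ LR.
Posterior odds = 0.829/(1−0.829) = 4.8480. LR = 0.98/0.21 = 4.6667.
Prior odds = 4.8480/4.6667 = 1.0388, so P(S) = 1.0388/(1+1.0388) ≈ 0.51.

P(S) = 0.51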